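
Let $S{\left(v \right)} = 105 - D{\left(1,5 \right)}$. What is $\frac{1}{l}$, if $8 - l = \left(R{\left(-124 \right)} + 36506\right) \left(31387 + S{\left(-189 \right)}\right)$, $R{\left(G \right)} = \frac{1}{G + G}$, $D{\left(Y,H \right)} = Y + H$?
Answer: $- \frac{124}{142529044849} \approx -8.7 \cdot 10^{-10}$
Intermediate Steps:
$D{\left(Y,H \right)} = H + Y$
$R{\left(G \right)} = \frac{1}{2 G}$
$S{\left(v \right)} = 99$ ($S{\left(v \right)} = 105 - \left(5 + 1\right) = 105 - 6 = 99$)
$l = - \frac{142529044849}{124}$ ($l = 8 - \left(\frac{1}{2 \left(-124\right)} + 36506\right) \left(31387 + 99\right) = 8 - \left(\frac{1}{2} \left(- \frac{1}{124}\right) + 36506\right) 31486 = 8 - \left(- \frac{1}{248} + 36506\right) 31486 = 8 - \frac{9053487}{248} \cdot 31486 = 8 - \frac{142529045841}{124} = - \frac{142529044849}{124} \approx -1.1494 \cdot 10^{9}$)
$\frac{1}{l} = \frac{1}{- \frac{142529044849}{124}} = - \frac{124}{142529044849}$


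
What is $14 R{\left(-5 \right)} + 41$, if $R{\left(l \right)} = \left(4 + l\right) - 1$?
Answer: $13$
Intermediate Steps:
$R{\left(l \right)} = 3 + l$
$14 R{\left(-5 \right)} + 41 = 14 \left(3 - 5\right) + 41 = 14 \left(-2\right) + 41 = -28 + 41 = 13$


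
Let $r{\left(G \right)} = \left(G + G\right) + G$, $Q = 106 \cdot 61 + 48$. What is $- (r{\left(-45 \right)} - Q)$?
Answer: $6649$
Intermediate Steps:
$Q = 6514$ ($Q = 6466 + 48 = 6514$)
$r{\left(G \right)} = 3 G$ ($r{\left(G \right)} = 2 G + G = 3 G$)
$- (r{\left(-45 \right)} - Q) = - (3 \left(-45\right) - 6514) = - (-135 - 6514) = \left(-1\right) \left(-6649\right) = 6649$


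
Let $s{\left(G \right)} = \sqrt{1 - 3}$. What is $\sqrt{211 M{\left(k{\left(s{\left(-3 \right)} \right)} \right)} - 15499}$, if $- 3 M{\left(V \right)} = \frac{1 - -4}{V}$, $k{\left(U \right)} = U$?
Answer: $\frac{\sqrt{-557964 + 6330 i \sqrt{2}}}{6} \approx 0.99867 + 124.5 i$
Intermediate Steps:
$s{\left(G \right)} = i \sqrt{2}$ ($s{\left(G \right)} = \sqrt{-2} = i \sqrt{2}$)
$M{\left(V \right)} = - \frac{5}{3 V}$ ($M{\left(V \right)} = - \frac{\left(1 - -4\right) \frac{1}{V}}{3} = - \frac{\left(1 + 4\right) \frac{1}{V}}{3} = - \frac{5 \frac{1}{V}}{3} = - \frac{5}{3 V}$)
$\sqrt{211 M{\left(k{\left(s{\left(-3 \right)} \right)} \right)} - 15499} = \sqrt{211 \left(- \frac{5}{3 i \sqrt{2}}\right) - 15499} = \sqrt{211 \left(- \frac{5 \left(- \frac{i \sqrt{2}}{2}\right)}{3}\right) - 15499} = \sqrt{211 \frac{5 i \sqrt{2}}{6} - 15499} = \sqrt{\frac{1055 i \sqrt{2}}{6} - 15499} = \sqrt{-15499 + \frac{1055 i \sqrt{2}}{6}}$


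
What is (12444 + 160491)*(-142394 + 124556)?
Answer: -3084814530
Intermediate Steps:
(12444 + 160491)*(-142394 + 124556) = 172935*(-17838) = -3084814530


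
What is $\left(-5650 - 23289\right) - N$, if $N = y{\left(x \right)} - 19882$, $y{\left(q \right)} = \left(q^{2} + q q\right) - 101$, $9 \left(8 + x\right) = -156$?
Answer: $- \frac{92156}{9} \approx -10240.0$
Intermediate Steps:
$x = - \frac{76}{3}$ ($x = -8 + \frac{1}{9} \left(-156\right) = -8 - \frac{52}{3} = - \frac{76}{3} \approx -25.333$)
$y{\left(q \right)} = -101 + 2 q^{2}$ ($y{\left(q \right)} = \left(q^{2} + q^{2}\right) - 101 = 2 q^{2} - 101 = -101 + 2 q^{2}$)
$N = - \frac{168295}{9}$ ($N = \left(-101 + 2 \left(- \frac{76}{3}\right)^{2}\right) - 19882 = \left(-101 + 2 \cdot \frac{5776}{9}\right) - 19882 = \left(-101 + \frac{11552}{9}\right) - 19882 = \frac{10643}{9} - 19882 = - \frac{168295}{9} \approx -18699.0$)
$\left(-5650 - 23289\right) - N = \left(-5650 - 23289\right) - - \frac{168295}{9} = \left(-5650 - 23289\right) + \frac{168295}{9} = -28939 + \frac{168295}{9} = - \frac{92156}{9}$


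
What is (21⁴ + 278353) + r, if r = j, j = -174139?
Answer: 298695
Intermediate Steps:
r = -174139
(21⁴ + 278353) + r = (21⁴ + 278353) - 174139 = (194481 + 278353) - 174139 = 472834 - 174139 = 298695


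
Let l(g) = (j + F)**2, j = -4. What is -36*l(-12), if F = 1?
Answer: -324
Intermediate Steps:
l(g) = 9 (l(g) = (-4 + 1)**2 = (-3)**2 = 9)
-36*l(-12) = -36*9 = -324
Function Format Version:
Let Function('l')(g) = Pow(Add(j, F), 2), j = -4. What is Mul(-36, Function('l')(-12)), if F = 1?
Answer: -324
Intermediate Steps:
Function('l')(g) = 9 (Function('l')(g) = Pow(Add(-4, 1), 2) = Pow(-3, 2) = 9)
Mul(-36, Function('l')(-12)) = Mul(-36, 9) = -324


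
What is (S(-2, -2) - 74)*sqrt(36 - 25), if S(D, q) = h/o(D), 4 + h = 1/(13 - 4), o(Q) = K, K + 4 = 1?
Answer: -1963*sqrt(11)/27 ≈ -241.13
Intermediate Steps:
K = -3 (K = -4 + 1 = -3)
o(Q) = -3
h = -35/9 (h = -4 + 1/(13 - 4) = -4 + 1/9 = -35/9 ≈ -3.8889)
S(D, q) = 35/27 (S(D, q) = -35/9/(-3) = -35/9*(-1/3) = 35/27)
(S(-2, -2) - 74)*sqrt(36 - 25) = (35/27 - 74)*sqrt(36 - 25) = -1963*sqrt(11)/27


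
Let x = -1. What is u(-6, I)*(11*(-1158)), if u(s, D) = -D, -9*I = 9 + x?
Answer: -33968/3 ≈ -11323.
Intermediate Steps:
I = -8/9 (I = -(9 - 1)/9 = -⅑*8 = -8/9 ≈ -0.88889)
u(-6, I)*(11*(-1158)) = (-1*(-8/9))*(11*(-1158)) = (8/9)*(-12738) = -33968/3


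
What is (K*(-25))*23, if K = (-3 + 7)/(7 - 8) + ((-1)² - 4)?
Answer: 4025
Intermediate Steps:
K = -7 (K = 4/(-1) + (1 - 4) = 4*(-1) - 3 = -4 - 3 = -7)
(K*(-25))*23 = -7*(-25)*23 = 175*23 = 4025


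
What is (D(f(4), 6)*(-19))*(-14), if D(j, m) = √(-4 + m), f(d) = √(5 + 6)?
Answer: 266*√2 ≈ 376.18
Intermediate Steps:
f(d) = √11
(D(f(4), 6)*(-19))*(-14) = (√(-4 + 6)*(-19))*(-14) = (√2*(-19))*(-14) = -19*√2*(-14) = 266*√2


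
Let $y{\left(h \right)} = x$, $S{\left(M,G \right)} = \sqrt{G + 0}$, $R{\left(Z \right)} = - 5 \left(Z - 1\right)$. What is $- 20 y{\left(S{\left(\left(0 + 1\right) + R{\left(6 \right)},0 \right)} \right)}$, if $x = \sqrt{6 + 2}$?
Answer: $- 40 \sqrt{2} \approx -56.569$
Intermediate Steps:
$R{\left(Z \right)} = 5 - 5 Z$ ($R{\left(Z \right)} = - 5 \left(-1 + Z\right) = 5 - 5 Z$)
$S{\left(M,G \right)} = \sqrt{G}$
$x = 2 \sqrt{2}$ ($x = \sqrt{8} = 2 \sqrt{2} \approx 2.8284$)
$y{\left(h \right)} = 2 \sqrt{2}$
$- 20 y{\left(S{\left(\left(0 + 1\right) + R{\left(6 \right)},0 \right)} \right)} = - 20 \cdot 2 \sqrt{2} = - 40 \sqrt{2}$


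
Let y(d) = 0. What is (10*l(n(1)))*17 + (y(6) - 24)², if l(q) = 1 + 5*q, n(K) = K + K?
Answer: 2446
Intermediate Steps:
n(K) = 2*K
(10*l(n(1)))*17 + (y(6) - 24)² = (10*(1 + 5*(2*1)))*17 + (0 - 24)² = (10*(1 + 5*2))*17 + (-24)² = (10*(1 + 10))*17 + 576 = (10*11)*17 + 576 = 110*17 + 576 = 1870 + 576 = 2446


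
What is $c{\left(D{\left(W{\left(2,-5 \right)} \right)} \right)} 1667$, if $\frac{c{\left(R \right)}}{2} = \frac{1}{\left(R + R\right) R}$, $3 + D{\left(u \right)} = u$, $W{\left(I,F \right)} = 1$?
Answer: $\frac{1667}{4} \approx 416.75$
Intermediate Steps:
$D{\left(u \right)} = -3 + u$
$c{\left(R \right)} = \frac{1}{R^{2}}$ ($c{\left(R \right)} = 2 \frac{1}{\left(R + R\right) R} = 2 \frac{1}{2 R R} = 2 \frac{\frac{1}{2} \frac{1}{R}}{R} = 2 \frac{1}{2 R^{2}} = \frac{1}{R^{2}}$)
$c{\left(D{\left(W{\left(2,-5 \right)} \right)} \right)} 1667 = \frac{1}{\left(-3 + 1\right)^{2}} \cdot 1667 = \frac{1}{4} \cdot 1667 = \frac{1667}{4}$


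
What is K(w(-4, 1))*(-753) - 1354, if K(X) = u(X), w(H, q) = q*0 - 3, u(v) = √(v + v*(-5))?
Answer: -1354 - 1506*√3 ≈ -3962.5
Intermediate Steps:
u(v) = 2*√(-v) (u(v) = √(v - 5*v) = √(-4*v) = 2*√(-v))
w(H, q) = -3 (w(H, q) = 0 - 3 = -3)
K(X) = 2*√(-X)
K(w(-4, 1))*(-753) - 1354 = (2*√(-1*(-3)))*(-753) - 1354 = (2*√3)*(-753) - 1354 = -1506*√3 - 1354 = -1354 - 1506*√3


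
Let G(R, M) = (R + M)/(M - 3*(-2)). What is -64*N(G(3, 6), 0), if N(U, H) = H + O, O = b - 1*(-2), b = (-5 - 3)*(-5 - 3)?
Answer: -4224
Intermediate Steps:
b = 64 (b = -8*(-8) = 64)
O = 66 (O = 64 - 1*(-2) = 64 + 2 = 66)
G(R, M) = (M + R)/(6 + M) (G(R, M) = (M + R)/(M + 6) = (M + R)/(6 + M))
N(U, H) = 66 + H (N(U, H) = H + 66 = 66 + H)
-64*N(G(3, 6), 0) = -64*(66 + 0) = -64*66 = -4224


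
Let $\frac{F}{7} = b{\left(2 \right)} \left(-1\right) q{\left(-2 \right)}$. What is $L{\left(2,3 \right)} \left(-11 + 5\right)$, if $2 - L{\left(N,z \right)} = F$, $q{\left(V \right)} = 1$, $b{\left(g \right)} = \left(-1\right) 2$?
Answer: $72$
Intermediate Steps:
$b{\left(g \right)} = -2$
$F = 14$ ($F = 7 \left(-2\right) \left(-1\right) 1 = 7 \cdot 2 \cdot 1 = 7 \cdot 2 = 14$)
$L{\left(N,z \right)} = -12$ ($L{\left(N,z \right)} = 2 - 14 = -12$)
$L{\left(2,3 \right)} \left(-11 + 5\right) = - 12 \left(-11 + 5\right) = \left(-12\right) \left(-6\right) = 72$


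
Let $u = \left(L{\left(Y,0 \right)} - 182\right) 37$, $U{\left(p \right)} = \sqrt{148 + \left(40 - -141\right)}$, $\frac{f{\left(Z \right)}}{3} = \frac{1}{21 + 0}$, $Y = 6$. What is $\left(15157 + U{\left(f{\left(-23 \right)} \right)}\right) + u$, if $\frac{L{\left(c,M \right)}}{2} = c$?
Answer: $8867 + \sqrt{329} \approx 8885.1$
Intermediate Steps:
$L{\left(c,M \right)} = 2 c$
$f{\left(Z \right)} = \frac{1}{7}$ ($f{\left(Z \right)} = \frac{3}{21 + 0} = \frac{3}{21} = 3 \cdot \frac{1}{21} = \frac{1}{7}$)
$U{\left(p \right)} = \sqrt{329}$ ($U{\left(p \right)} = \sqrt{148 + \left(40 + 141\right)} = \sqrt{148 + 181} = \sqrt{329}$)
$u = -6290$ ($u = \left(2 \cdot 6 - 182\right) 37 = \left(12 - 182\right) 37 = \left(-170\right) 37 = -6290$)
$\left(15157 + U{\left(f{\left(-23 \right)} \right)}\right) + u = \left(15157 + \sqrt{329}\right) - 6290 = 8867 + \sqrt{329}$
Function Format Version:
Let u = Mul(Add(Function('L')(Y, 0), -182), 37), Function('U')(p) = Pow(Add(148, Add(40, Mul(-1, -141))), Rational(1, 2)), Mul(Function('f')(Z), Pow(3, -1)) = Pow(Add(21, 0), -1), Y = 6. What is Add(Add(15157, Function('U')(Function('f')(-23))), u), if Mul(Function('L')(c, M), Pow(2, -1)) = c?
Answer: Add(8867, Pow(329, Rational(1, 2))) ≈ 8885.1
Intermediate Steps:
Function('L')(c, M) = Mul(2, c)
Function('f')(Z) = Rational(1, 7) (Function('f')(Z) = Mul(3, Pow(Add(21, 0), -1)) = Mul(3, Pow(21, -1)) = Mul(3, Rational(1, 21)) = Rational(1, 7))
Function('U')(p) = Pow(329, Rational(1, 2)) (Function('U')(p) = Pow(Add(148, Add(40, 141)), Rational(1, 2)) = Pow(Add(148, 181), Rational(1, 2)) = Pow(329, Rational(1, 2)))
u = -6290 (u = Mul(Add(Mul(2, 6), -182), 37) = Mul(Add(12, -182), 37) = Mul(-170, 37) = -6290)
Add(Add(15157, Function('U')(Function('f')(-23))), u) = Add(Add(15157, Pow(329, Rational(1, 2))), -6290) = Add(8867, Pow(329, Rational(1, 2)))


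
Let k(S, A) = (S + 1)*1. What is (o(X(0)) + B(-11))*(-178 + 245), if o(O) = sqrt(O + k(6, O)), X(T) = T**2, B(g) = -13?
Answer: -871 + 67*sqrt(7) ≈ -693.73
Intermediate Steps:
k(S, A) = 1 + S (k(S, A) = (1 + S)*1 = 1 + S)
o(O) = sqrt(7 + O) (o(O) = sqrt(O + (1 + 6)) = sqrt(O + 7) = sqrt(7 + O))
(o(X(0)) + B(-11))*(-178 + 245) = (sqrt(7 + 0**2) - 13)*(-178 + 245) = (sqrt(7 + 0) - 13)*67 = (sqrt(7) - 13)*67 = (-13 + sqrt(7))*67 = -871 + 67*sqrt(7)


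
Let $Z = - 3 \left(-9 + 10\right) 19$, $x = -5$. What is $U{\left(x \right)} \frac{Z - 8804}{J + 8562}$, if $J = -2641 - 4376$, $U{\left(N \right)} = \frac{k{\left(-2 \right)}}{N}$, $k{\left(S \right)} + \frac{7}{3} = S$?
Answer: $- \frac{115193}{23175} \approx -4.9706$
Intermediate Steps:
$k{\left(S \right)} = - \frac{7}{3} + S$
$U{\left(N \right)} = - \frac{13}{3 N}$ ($U{\left(N \right)} = \frac{- \frac{7}{3} - 2}{N} = - \frac{13}{3 N}$)
$J = -7017$ ($J = -2641 - 4376 = -7017$)
$Z = -57$ ($Z = \left(-3\right) 1 \cdot 19 = \left(-3\right) 19 = -57$)
$U{\left(x \right)} \frac{Z - 8804}{J + 8562} = - \frac{13}{3 \left(-5\right)} \frac{-57 - 8804}{-7017 + 8562} = \left(- \frac{13}{3}\right) \left(- \frac{1}{5}\right) \left(- \frac{8861}{1545}\right) = \frac{13 \left(\left(-8861\right) \frac{1}{1545}\right)}{15} = \frac{13}{15} \left(- \frac{8861}{1545}\right) = - \frac{115193}{23175}$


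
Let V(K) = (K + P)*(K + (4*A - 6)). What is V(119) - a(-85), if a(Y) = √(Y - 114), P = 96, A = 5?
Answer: 28595 - I*√199 ≈ 28595.0 - 14.107*I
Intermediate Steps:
V(K) = (14 + K)*(96 + K) (V(K) = (K + 96)*(K + (4*5 - 6)) = (96 + K)*(K + (20 - 6)) = (96 + K)*(K + 14) = (96 + K)*(14 + K) = (14 + K)*(96 + K))
a(Y) = √(-114 + Y)
V(119) - a(-85) = (1344 + 119² + 110*119) - √(-114 - 85) = (1344 + 14161 + 13090) - √(-199) = 28595 - I*√199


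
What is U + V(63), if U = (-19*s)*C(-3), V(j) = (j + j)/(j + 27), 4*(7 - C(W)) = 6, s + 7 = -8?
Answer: 15689/10 ≈ 1568.9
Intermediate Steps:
s = -15 (s = -7 - 8 = -15)
C(W) = 11/2 (C(W) = 7 - 1/4*6 = 7 - 3/2 = 11/2)
V(j) = 2*j/(27 + j) (V(j) = (2*j)/(27 + j) = 2*j/(27 + j))
U = 3135/2 (U = -19*(-15)*(11/2) = 285*(11/2) = 3135/2 ≈ 1567.5)
U + V(63) = 3135/2 + 2*63/(27 + 63) = 3135/2 + 2*63/90 = 3135/2 + 2*63*(1/90) = 3135/2 + 7/5 = 15689/10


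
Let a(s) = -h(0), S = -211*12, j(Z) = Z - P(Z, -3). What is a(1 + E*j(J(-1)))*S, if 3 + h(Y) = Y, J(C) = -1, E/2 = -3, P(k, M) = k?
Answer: -7596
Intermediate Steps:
E = -6 (E = 2*(-3) = -6)
h(Y) = -3 + Y
j(Z) = 0 (j(Z) = Z - Z = 0)
S = -2532
a(s) = 3 (a(s) = -(-3 + 0) = -1*(-3) = 3)
a(1 + E*j(J(-1)))*S = 3*(-2532) = -7596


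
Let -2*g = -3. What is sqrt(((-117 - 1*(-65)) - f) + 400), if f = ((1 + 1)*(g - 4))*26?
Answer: sqrt(478) ≈ 21.863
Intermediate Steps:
g = 3/2 (g = -1/2*(-3) = 3/2 ≈ 1.5000)
f = -130 (f = ((1 + 1)*(3/2 - 4))*26 = (2*(-5/2))*26 = -5*26 = -130)
sqrt(((-117 - 1*(-65)) - f) + 400) = sqrt(((-117 - 1*(-65)) - 1*(-130)) + 400) = sqrt(((-117 + 65) + 130) + 400) = sqrt((-52 + 130) + 400) = sqrt(78 + 400) = sqrt(478)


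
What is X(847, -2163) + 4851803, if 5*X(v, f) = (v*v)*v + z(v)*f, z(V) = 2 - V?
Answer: 633732173/5 ≈ 1.2675e+8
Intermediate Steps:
X(v, f) = v**3/5 + f*(2 - v)/5 (X(v, f) = ((v*v)*v + (2 - v)*f)/5 = (v**2*v + f*(2 - v))/5 = (v**3 + f*(2 - v))/5 = v**3/5 + f*(2 - v)/5)
X(847, -2163) + 4851803 = ((1/5)*847**3 - 1/5*(-2163)*(-2 + 847)) + 4851803 = ((1/5)*607645423 - 1/5*(-2163)*845) + 4851803 = (607645423/5 + 365547) + 4851803 = 609473158/5 + 4851803 = 633732173/5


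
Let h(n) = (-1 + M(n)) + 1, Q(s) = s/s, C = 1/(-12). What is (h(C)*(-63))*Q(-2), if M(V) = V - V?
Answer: 0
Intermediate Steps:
C = -1/12 ≈ -0.083333
Q(s) = 1
M(V) = 0
h(n) = 0 (h(n) = (-1 + 0) + 1 = -1 + 1 = 0)
(h(C)*(-63))*Q(-2) = (0*(-63))*1 = 0*1 = 0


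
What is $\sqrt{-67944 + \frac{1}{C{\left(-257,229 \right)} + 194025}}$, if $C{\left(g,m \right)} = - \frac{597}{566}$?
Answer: $\frac{i \sqrt{819397502210547439698}}{109817553} \approx 260.66 i$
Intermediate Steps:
$C{\left(g,m \right)} = - \frac{597}{566}$ ($C{\left(g,m \right)} = \left(-597\right) \frac{1}{566} = - \frac{597}{566}$)
$\sqrt{-67944 + \frac{1}{C{\left(-257,229 \right)} + 194025}} = \sqrt{-67944 + \frac{1}{- \frac{597}{566} + 194025}} = \sqrt{-67944 + \frac{1}{\frac{109817553}{566}}} = \sqrt{-67944 + \frac{566}{109817553}} = \sqrt{- \frac{7461443820466}{109817553}} = \frac{i \sqrt{819397502210547439698}}{109817553}$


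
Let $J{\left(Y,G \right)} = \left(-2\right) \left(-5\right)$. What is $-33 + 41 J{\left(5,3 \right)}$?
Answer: $377$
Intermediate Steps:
$J{\left(Y,G \right)} = 10$
$-33 + 41 J{\left(5,3 \right)} = -33 + 41 \cdot 10 = -33 + 410 = 377$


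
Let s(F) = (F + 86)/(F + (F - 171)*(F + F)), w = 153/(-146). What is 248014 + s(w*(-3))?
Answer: 146396165831/590274 ≈ 2.4801e+5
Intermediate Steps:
w = -153/146 (w = 153*(-1/146) = -153/146 ≈ -1.0479)
s(F) = (86 + F)/(F + 2*F*(-171 + F)) (s(F) = (86 + F)/(F + (-171 + F)*(2*F)) = (86 + F)/(F + 2*F*(-171 + F)))
248014 + s(w*(-3)) = 248014 + (86 - 153/146*(-3))/(((-153/146*(-3)))*(-341 + 2*(-153/146*(-3)))) = 248014 + (86 + 459/146)/((459/146)*(-341 + 2*(459/146))) = 248014 + (146/459)*(13015/146)/(-341 + 459/73) = 248014 + (146/459)*(13015/146)/(-24434/73) = 248014 + (146/459)*(-73/24434)*(13015/146) = 248014 - 50005/590274 = 146396165831/590274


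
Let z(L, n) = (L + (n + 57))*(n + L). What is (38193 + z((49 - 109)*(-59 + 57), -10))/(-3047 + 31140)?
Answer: 4351/2161 ≈ 2.0134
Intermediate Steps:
z(L, n) = (L + n)*(57 + L + n) (z(L, n) = (L + (57 + n))*(L + n) = (57 + L + n)*(L + n) = (L + n)*(57 + L + n))
(38193 + z((49 - 109)*(-59 + 57), -10))/(-3047 + 31140) = (38193 + (((49 - 109)*(-59 + 57))**2 + (-10)**2 + 57*((49 - 109)*(-59 + 57)) + 57*(-10) + 2*((49 - 109)*(-59 + 57))*(-10)))/(-3047 + 31140) = (38193 + ((-60*(-2))**2 + 100 + 57*(-60*(-2)) - 570 + 2*(-60*(-2))*(-10)))/28093 = (38193 + (120**2 + 100 + 57*120 - 570 + 2*120*(-10)))*(1/28093) = (38193 + (14400 + 100 + 6840 - 570 - 2400))*(1/28093) = (38193 + 18370)*(1/28093) = 56563*(1/28093) = 4351/2161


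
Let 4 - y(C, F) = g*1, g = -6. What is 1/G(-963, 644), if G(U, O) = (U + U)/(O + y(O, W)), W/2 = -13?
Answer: -109/321 ≈ -0.33956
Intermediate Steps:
W = -26 (W = 2*(-13) = -26)
y(C, F) = 10 (y(C, F) = 4 - (-6) = 4 - 1*(-6) = 4 + 6 = 10)
G(U, O) = 2*U/(10 + O) (G(U, O) = (U + U)/(O + 10) = (2*U)/(10 + O) = 2*U/(10 + O))
1/G(-963, 644) = 1/(2*(-963)/(10 + 644)) = 1/(2*(-963)/654) = 1/(2*(-963)*(1/654)) = 1/(-321/109) = -109/321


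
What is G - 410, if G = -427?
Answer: -837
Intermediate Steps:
G - 410 = -427 - 410 = -837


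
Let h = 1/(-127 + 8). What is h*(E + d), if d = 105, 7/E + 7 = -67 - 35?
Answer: -1634/1853 ≈ -0.88181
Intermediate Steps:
E = -7/109 (E = 7/(-7 + (-67 - 35)) = 7/(-7 - 102) = 7/(-109) = 7*(-1/109) = -7/109 ≈ -0.064220)
h = -1/119 (h = 1/(-119) = -1/119 ≈ -0.0084034)
h*(E + d) = -(-7/109 + 105)/119 = -1/119*11438/109 = -1634/1853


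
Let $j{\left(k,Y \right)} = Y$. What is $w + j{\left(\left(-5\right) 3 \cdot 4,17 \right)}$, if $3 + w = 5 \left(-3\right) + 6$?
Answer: $5$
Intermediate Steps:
$w = -12$ ($w = -3 + \left(5 \left(-3\right) + 6\right) = -3 + \left(-15 + 6\right) = -3 - 9 = -12$)
$w + j{\left(\left(-5\right) 3 \cdot 4,17 \right)} = -12 + 17 = 5$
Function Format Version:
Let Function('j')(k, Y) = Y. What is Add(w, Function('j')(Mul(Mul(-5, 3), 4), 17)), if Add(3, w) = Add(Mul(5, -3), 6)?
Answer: 5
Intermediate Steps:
w = -12 (w = Add(-3, Add(Mul(5, -3), 6)) = Add(-3, Add(-15, 6)) = Add(-3, -9) = -12)
Add(w, Function('j')(Mul(Mul(-5, 3), 4), 17)) = Add(-12, 17) = 5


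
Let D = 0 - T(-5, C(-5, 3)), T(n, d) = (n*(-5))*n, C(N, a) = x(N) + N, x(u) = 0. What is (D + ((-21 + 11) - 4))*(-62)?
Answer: -6882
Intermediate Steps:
C(N, a) = N (C(N, a) = 0 + N = N)
T(n, d) = -5*n² (T(n, d) = (-5*n)*n = -5*n²)
D = 125 (D = 0 - (-5)*(-5)² = 0 - (-5)*25 = 0 - 1*(-125) = 0 + 125 = 125)
(D + ((-21 + 11) - 4))*(-62) = (125 + ((-21 + 11) - 4))*(-62) = (125 + (-10 - 4))*(-62) = (125 - 14)*(-62) = 111*(-62) = -6882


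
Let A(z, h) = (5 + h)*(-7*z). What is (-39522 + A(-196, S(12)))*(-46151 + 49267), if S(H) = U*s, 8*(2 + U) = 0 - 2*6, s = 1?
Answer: -116737824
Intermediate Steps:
U = -7/2 (U = -2 + (0 - 2*6)/8 = -2 + (0 - 12)/8 = -2 + (⅛)*(-12) = -2 - 3/2 = -7/2 ≈ -3.5000)
S(H) = -7/2 (S(H) = -7/2*1 = -7/2)
A(z, h) = -7*z*(5 + h)
(-39522 + A(-196, S(12)))*(-46151 + 49267) = (-39522 - 7*(-196)*(5 - 7/2))*(-46151 + 49267) = (-39522 - 7*(-196)*3/2)*3116 = (-39522 + 2058)*3116 = -37464*3116 = -116737824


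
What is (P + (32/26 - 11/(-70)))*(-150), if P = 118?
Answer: -1629645/91 ≈ -17908.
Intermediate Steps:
(P + (32/26 - 11/(-70)))*(-150) = (118 + (32/26 - 11/(-70)))*(-150) = (118 + (32*(1/26) - 11*(-1/70)))*(-150) = (118 + (16/13 + 11/70))*(-150) = (118 + 1263/910)*(-150) = (108643/910)*(-150) = -1629645/91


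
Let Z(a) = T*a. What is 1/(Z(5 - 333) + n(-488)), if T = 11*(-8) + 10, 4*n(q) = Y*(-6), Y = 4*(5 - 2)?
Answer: 1/25566 ≈ 3.9114e-5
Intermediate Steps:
Y = 12 (Y = 4*3 = 12)
n(q) = -18 (n(q) = (12*(-6))/4 = (1/4)*(-72) = -18)
T = -78 (T = -88 + 10 = -78)
Z(a) = -78*a
1/(Z(5 - 333) + n(-488)) = 1/(-78*(5 - 333) - 18) = 1/(-78*(-328) - 18) = 1/(25584 - 18) = 1/25566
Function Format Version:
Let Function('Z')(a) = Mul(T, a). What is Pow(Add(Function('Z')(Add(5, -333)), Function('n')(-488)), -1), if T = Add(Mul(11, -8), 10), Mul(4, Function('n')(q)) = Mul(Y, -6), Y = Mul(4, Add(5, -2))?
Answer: Rational(1, 25566) ≈ 3.9114e-5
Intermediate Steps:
Y = 12 (Y = Mul(4, 3) = 12)
Function('n')(q) = -18 (Function('n')(q) = Mul(Rational(1, 4), Mul(12, -6)) = Mul(Rational(1, 4), -72) = -18)
T = -78 (T = Add(-88, 10) = -78)
Function('Z')(a) = Mul(-78, a)
Pow(Add(Function('Z')(Add(5, -333)), Function('n')(-488)), -1) = Pow(Add(Mul(-78, Add(5, -333)), -18), -1) = Pow(Add(Mul(-78, -328), -18), -1) = Pow(Add(25584, -18), -1) = Pow(25566, -1) = Rational(1, 25566)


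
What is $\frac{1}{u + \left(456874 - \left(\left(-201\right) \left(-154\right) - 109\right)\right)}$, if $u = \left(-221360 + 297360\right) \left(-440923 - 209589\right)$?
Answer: $- \frac{1}{49438485971} \approx -2.0227 \cdot 10^{-11}$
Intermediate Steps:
$u = -49438912000$ ($u = 76000 \left(-650512\right) = -49438912000$)
$\frac{1}{u + \left(456874 - \left(\left(-201\right) \left(-154\right) - 109\right)\right)} = \frac{1}{-49438912000 + \left(456874 - \left(\left(-201\right) \left(-154\right) - 109\right)\right)} = \frac{1}{-49438912000 + \left(456874 - \left(30954 - 109\right)\right)} = \frac{1}{-49438912000 + \left(456874 - 30845\right)} = \frac{1}{-49438912000 + 426029} = \frac{1}{-49438485971} = - \frac{1}{49438485971}$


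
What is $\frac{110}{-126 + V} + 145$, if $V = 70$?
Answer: $\frac{4005}{28} \approx 143.04$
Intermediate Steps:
$\frac{110}{-126 + V} + 145 = \frac{110}{-126 + 70} + 145 = \frac{110}{-56} + 145 = 110 \left(- \frac{1}{56}\right) + 145 = - \frac{55}{28} + 145 = \frac{4005}{28}$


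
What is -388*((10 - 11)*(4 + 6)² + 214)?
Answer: -44232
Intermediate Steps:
-388*((10 - 11)*(4 + 6)² + 214) = -388*(-1*10² + 214) = -388*(-1*100 + 214) = -388*(-100 + 214) = -388*114 = -44232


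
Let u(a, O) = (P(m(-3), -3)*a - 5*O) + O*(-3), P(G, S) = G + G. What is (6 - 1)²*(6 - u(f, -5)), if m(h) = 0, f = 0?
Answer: -850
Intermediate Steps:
P(G, S) = 2*G
u(a, O) = -8*O (u(a, O) = ((2*0)*a - 5*O) + O*(-3) = (0*a - 5*O) - 3*O = (0 - 5*O) - 3*O = -5*O - 3*O = -8*O)
(6 - 1)²*(6 - u(f, -5)) = (6 - 1)²*(6 - (-8)*(-5)) = 5²*(6 - 1*40) = 25*(6 - 40) = 25*(-34) = -850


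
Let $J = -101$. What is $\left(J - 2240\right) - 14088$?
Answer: $-16429$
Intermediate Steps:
$\left(J - 2240\right) - 14088 = \left(-101 - 2240\right) - 14088 = -2341 - 14088 = -16429$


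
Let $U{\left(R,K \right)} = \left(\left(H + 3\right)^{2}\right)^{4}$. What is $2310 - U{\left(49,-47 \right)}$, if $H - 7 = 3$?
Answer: $-815728411$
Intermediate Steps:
$H = 10$ ($H = 7 + 3 = 10$)
$U{\left(R,K \right)} = 815730721$ ($U{\left(R,K \right)} = \left(\left(10 + 3\right)^{2}\right)^{4} = \left(13^{2}\right)^{4} = 169^{4} = 815730721$)
$2310 - U{\left(49,-47 \right)} = 2310 - 815730721 = -815728411$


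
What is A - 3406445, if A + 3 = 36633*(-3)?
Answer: -3516347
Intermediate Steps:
A = -109902 (A = -3 + 36633*(-3) = -3 - 109899 = -109902)
A - 3406445 = -109902 - 3406445 = -3516347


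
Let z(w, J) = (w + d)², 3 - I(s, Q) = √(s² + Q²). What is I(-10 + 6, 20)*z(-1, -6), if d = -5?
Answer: 108 - 144*√26 ≈ -626.26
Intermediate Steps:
I(s, Q) = 3 - √(Q² + s²) (I(s, Q) = 3 - √(s² + Q²) = 3 - √(Q² + s²))
z(w, J) = (-5 + w)² (z(w, J) = (w - 5)² = (-5 + w)²)
I(-10 + 6, 20)*z(-1, -6) = (3 - √(20² + (-10 + 6)²))*(-5 - 1)² = (3 - √(400 + (-4)²))*(-6)² = (3 - √(400 + 16))*36 = (3 - √416)*36 = (3 - 4*√26)*36 = 108 - 144*√26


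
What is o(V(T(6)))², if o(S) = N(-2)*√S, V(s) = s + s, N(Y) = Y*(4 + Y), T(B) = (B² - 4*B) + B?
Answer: 576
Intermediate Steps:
T(B) = B² - 3*B
V(s) = 2*s
o(S) = -4*√S (o(S) = (-2*(4 - 2))*√S = (-2*2)*√S = -4*√S)
o(V(T(6)))² = (-4*√2*(√6*√(-3 + 6)))² = (-4*√2*(3*√2))² = (-4*√(2*18))² = (-4*√36)² = (-4*6)² = (-24)² = 576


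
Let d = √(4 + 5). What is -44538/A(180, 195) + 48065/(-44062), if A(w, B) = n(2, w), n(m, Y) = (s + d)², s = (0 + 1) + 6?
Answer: -245904982/550775 ≈ -446.47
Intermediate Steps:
d = 3 (d = √9 = 3)
s = 7 (s = 1 + 6 = 7)
n(m, Y) = 100 (n(m, Y) = (7 + 3)² = 10² = 100)
A(w, B) = 100
-44538/A(180, 195) + 48065/(-44062) = -44538/100 + 48065/(-44062) = -44538*1/100 + 48065*(-1/44062) = -22269/50 - 48065/44062 = -245904982/550775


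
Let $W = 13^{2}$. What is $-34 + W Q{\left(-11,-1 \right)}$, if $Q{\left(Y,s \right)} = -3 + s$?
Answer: $-710$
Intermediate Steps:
$W = 169$
$-34 + W Q{\left(-11,-1 \right)} = -34 + 169 \left(-3 - 1\right) = -34 + 169 \left(-4\right) = -34 - 676 = -710$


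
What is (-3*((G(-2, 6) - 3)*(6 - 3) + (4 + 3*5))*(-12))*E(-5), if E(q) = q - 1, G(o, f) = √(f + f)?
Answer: -2160 - 1296*√3 ≈ -4404.7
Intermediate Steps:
G(o, f) = √2*√f (G(o, f) = √(2*f) = √2*√f)
E(q) = -1 + q
(-3*((G(-2, 6) - 3)*(6 - 3) + (4 + 3*5))*(-12))*E(-5) = (-3*((√2*√6 - 3)*(6 - 3) + (4 + 3*5))*(-12))*(-1 - 5) = (-3*((2*√3 - 3)*3 + (4 + 15))*(-12))*(-6) = (-3*((-3 + 2*√3)*3 + 19)*(-12))*(-6) = (-3*((-9 + 6*√3) + 19)*(-12))*(-6) = (-3*(10 + 6*√3)*(-12))*(-6) = ((-30 - 18*√3)*(-12))*(-6) = (360 + 216*√3)*(-6) = -2160 - 1296*√3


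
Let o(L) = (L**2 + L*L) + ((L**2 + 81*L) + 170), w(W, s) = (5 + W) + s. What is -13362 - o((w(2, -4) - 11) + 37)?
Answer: -18404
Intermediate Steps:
w(W, s) = 5 + W + s
o(L) = 170 + 3*L**2 + 81*L (o(L) = (L**2 + L**2) + (170 + L**2 + 81*L) = 2*L**2 + (170 + L**2 + 81*L) = 170 + 3*L**2 + 81*L)
-13362 - o((w(2, -4) - 11) + 37) = -13362 - (170 + 3*(((5 + 2 - 4) - 11) + 37)**2 + 81*(((5 + 2 - 4) - 11) + 37)) = -13362 - (170 + 3*((3 - 11) + 37)**2 + 81*((3 - 11) + 37)) = -13362 - (170 + 3*(-8 + 37)**2 + 81*(-8 + 37)) = -13362 - (170 + 3*29**2 + 81*29) = -13362 - (170 + 3*841 + 2349) = -13362 - (170 + 2523 + 2349) = -13362 - 1*5042 = -13362 - 5042 = -18404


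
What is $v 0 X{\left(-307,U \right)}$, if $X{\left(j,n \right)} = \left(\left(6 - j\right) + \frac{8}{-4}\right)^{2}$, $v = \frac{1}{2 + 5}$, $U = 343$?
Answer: $0$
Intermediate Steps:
$v = \frac{1}{7} \approx 0.14286$
$X{\left(j,n \right)} = \left(4 - j\right)^{2}$ ($X{\left(j,n \right)} = \left(\left(6 - j\right) + 8 \left(- \frac{1}{4}\right)\right)^{2} = \left(\left(6 - j\right) - 2\right)^{2} = \left(4 - j\right)^{2}$)
$v 0 X{\left(-307,U \right)} = \frac{1}{7} \cdot 0 \left(-4 - 307\right)^{2} = 0 \left(-311\right)^{2} = 0 \cdot 96721 = 0$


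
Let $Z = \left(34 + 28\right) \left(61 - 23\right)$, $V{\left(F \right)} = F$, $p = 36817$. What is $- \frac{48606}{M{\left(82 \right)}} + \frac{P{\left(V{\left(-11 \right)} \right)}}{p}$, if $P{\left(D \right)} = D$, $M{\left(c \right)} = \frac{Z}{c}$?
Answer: $- \frac{3335028370}{1971383} \approx -1691.7$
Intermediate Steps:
$Z = 2356$ ($Z = 62 \cdot 38 = 2356$)
$M{\left(c \right)} = \frac{2356}{c}$
$- \frac{48606}{M{\left(82 \right)}} + \frac{P{\left(V{\left(-11 \right)} \right)}}{p} = - \frac{48606}{2356 \cdot \frac{1}{82}} - \frac{11}{36817} = - \frac{48606}{2356 \cdot \frac{1}{82}} - \frac{1}{3347} = - \frac{48606}{\frac{1178}{41}} - \frac{1}{3347} = \left(-48606\right) \frac{41}{1178} - \frac{1}{3347} = - \frac{996423}{589} - \frac{1}{3347} = - \frac{3335028370}{1971383}$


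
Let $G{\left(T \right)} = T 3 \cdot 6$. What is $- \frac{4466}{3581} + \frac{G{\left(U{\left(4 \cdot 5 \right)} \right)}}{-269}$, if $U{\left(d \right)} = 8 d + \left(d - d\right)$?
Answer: $- \frac{11514634}{963289} \approx -11.953$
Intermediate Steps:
$U{\left(d \right)} = 8 d$ ($U{\left(d \right)} = 8 d + 0 = 8 d$)
$G{\left(T \right)} = 18 T$ ($G{\left(T \right)} = 3 T 6 = 18 T$)
$- \frac{4466}{3581} + \frac{G{\left(U{\left(4 \cdot 5 \right)} \right)}}{-269} = - \frac{4466}{3581} + \frac{18 \cdot 8 \cdot 4 \cdot 5}{-269} = \left(-4466\right) \frac{1}{3581} + 18 \cdot 8 \cdot 20 \left(- \frac{1}{269}\right) = - \frac{4466}{3581} + 18 \cdot 160 \left(- \frac{1}{269}\right) = - \frac{4466}{3581} + 2880 \left(- \frac{1}{269}\right) = - \frac{4466}{3581} - \frac{2880}{269} = - \frac{11514634}{963289}$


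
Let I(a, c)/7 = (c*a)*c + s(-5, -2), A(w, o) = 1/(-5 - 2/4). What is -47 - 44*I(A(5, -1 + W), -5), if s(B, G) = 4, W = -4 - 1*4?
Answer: 121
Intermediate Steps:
W = -8 (W = -4 - 4 = -8)
A(w, o) = -2/11 (A(w, o) = 1/(-5 - 2*¼) = 1/(-5 - ½) = 1/(-11/2) = -2/11)
I(a, c) = 28 + 7*a*c² (I(a, c) = 7*((c*a)*c + 4) = 7*((a*c)*c + 4) = 7*(a*c² + 4) = 7*(4 + a*c²) = 28 + 7*a*c²)
-47 - 44*I(A(5, -1 + W), -5) = -47 - 44*(28 + 7*(-2/11)*(-5)²) = -47 - 44*(28 + 7*(-2/11)*25) = -47 - 44*(28 - 350/11) = -47 - 44*(-42/11) = -47 + 168 = 121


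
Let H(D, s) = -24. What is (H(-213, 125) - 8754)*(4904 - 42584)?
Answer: 330755040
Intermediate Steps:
(H(-213, 125) - 8754)*(4904 - 42584) = (-24 - 8754)*(4904 - 42584) = -8778*(-37680) = 330755040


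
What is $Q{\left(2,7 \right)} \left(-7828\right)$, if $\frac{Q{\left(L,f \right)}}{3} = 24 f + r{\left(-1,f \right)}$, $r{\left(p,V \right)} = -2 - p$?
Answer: $-3921828$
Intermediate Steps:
$Q{\left(L,f \right)} = -3 + 72 f$ ($Q{\left(L,f \right)} = 3 \left(24 f - 1\right) = 3 \left(-1 + 24 f\right) = -3 + 72 f$)
$Q{\left(2,7 \right)} \left(-7828\right) = \left(-3 + 72 \cdot 7\right) \left(-7828\right) = \left(-3 + 504\right) \left(-7828\right) = 501 \left(-7828\right) = -3921828$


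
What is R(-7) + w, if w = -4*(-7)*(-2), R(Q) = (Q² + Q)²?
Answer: 1708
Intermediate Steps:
R(Q) = (Q + Q²)²
w = -56 (w = 28*(-2) = -56)
R(-7) + w = (-7)²*(1 - 7)² - 56 = 49*(-6)² - 56 = 49*36 - 56 = 1764 - 56 = 1708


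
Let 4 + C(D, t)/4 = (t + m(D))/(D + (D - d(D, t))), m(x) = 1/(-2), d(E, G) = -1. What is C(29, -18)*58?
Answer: -59044/59 ≈ -1000.7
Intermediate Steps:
m(x) = -1/2
C(D, t) = -16 + 4*(-1/2 + t)/(1 + 2*D) (C(D, t) = -16 + 4*((t - 1/2)/(D + (D - 1*(-1)))) = -16 + 4*((-1/2 + t)/(D + (D + 1))) = -16 + 4*((-1/2 + t)/(D + (1 + D))) = -16 + 4*((-1/2 + t)/(1 + 2*D)) = -16 + 4*(-1/2 + t)/(1 + 2*D))
C(29, -18)*58 = (2*(-9 - 16*29 + 2*(-18))/(1 + 2*29))*58 = (2*(-9 - 464 - 36)/(1 + 58))*58 = (2*(-509)/59)*58 = (2*(1/59)*(-509))*58 = -1018/59*58 = -59044/59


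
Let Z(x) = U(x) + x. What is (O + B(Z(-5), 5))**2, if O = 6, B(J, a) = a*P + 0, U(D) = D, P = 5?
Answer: 961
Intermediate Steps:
Z(x) = 2*x (Z(x) = x + x = 2*x)
B(J, a) = 5*a (B(J, a) = a*5 + 0 = 5*a + 0 = 5*a)
(O + B(Z(-5), 5))**2 = (6 + 5*5)**2 = (6 + 25)**2 = 31**2 = 961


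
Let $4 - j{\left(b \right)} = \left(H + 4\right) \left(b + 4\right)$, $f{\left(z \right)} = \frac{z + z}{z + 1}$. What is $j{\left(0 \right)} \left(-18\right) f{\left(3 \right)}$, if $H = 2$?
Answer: $540$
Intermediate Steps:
$f{\left(z \right)} = \frac{2 z}{1 + z}$
$j{\left(b \right)} = -20 - 6 b$ ($j{\left(b \right)} = 4 - \left(2 + 4\right) \left(b + 4\right) = 4 - 6 \left(4 + b\right) = 4 - \left(24 + 6 b\right) = -20 - 6 b$)
$j{\left(0 \right)} \left(-18\right) f{\left(3 \right)} = \left(-20 - 0\right) \left(-18\right) 2 \cdot 3 \frac{1}{1 + 3} = \left(-20 + 0\right) \left(-18\right) 2 \cdot 3 \cdot \frac{1}{4} = \left(-20\right) \left(-18\right) 2 \cdot 3 \cdot \frac{1}{4} = 360 \cdot \frac{3}{2} = 540$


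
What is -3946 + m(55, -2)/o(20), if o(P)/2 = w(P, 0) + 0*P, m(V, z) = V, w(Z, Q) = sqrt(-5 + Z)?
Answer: -3946 + 11*sqrt(15)/6 ≈ -3938.9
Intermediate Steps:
o(P) = 2*sqrt(-5 + P) (o(P) = 2*(sqrt(-5 + P) + 0*P) = 2*(sqrt(-5 + P) + 0) = 2*sqrt(-5 + P))
-3946 + m(55, -2)/o(20) = -3946 + 55/((2*sqrt(-5 + 20))) = -3946 + 55/((2*sqrt(15))) = -3946 + 55*(sqrt(15)/30) = -3946 + 11*sqrt(15)/6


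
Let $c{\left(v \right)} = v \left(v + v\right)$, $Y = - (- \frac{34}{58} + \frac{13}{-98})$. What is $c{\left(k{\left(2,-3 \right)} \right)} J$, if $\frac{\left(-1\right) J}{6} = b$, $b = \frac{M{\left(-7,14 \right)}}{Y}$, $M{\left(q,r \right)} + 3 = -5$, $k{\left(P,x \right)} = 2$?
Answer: $\frac{363776}{681} \approx 534.18$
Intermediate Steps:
$M{\left(q,r \right)} = -8$ ($M{\left(q,r \right)} = -3 - 5 = -8$)
$Y = \frac{2043}{2842}$ ($Y = - (\left(-34\right) \frac{1}{58} + 13 \left(- \frac{1}{98}\right)) = - (- \frac{17}{29} - \frac{13}{98}) = \left(-1\right) \left(- \frac{2043}{2842}\right) = \frac{2043}{2842} \approx 0.71886$)
$b = - \frac{22736}{2043}$ ($b = - \frac{8}{\frac{2043}{2842}} = \left(-8\right) \frac{2842}{2043} = - \frac{22736}{2043} \approx -11.129$)
$c{\left(v \right)} = 2 v^{2}$ ($c{\left(v \right)} = v 2 v = 2 v^{2}$)
$J = \frac{45472}{681}$ ($J = \left(-6\right) \left(- \frac{22736}{2043}\right) = \frac{45472}{681} \approx 66.772$)
$c{\left(k{\left(2,-3 \right)} \right)} J = 2 \cdot 2^{2} \cdot \frac{45472}{681} = 2 \cdot 4 \cdot \frac{45472}{681} = 8 \cdot \frac{45472}{681} = \frac{363776}{681}$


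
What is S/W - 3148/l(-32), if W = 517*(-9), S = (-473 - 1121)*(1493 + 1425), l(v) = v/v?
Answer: -9996352/4653 ≈ -2148.4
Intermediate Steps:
l(v) = 1
S = -4651292 (S = -1594*2918 = -4651292)
W = -4653
S/W - 3148/l(-32) = -4651292/(-4653) - 3148/1 = -4651292*(-1/4653) - 3148*1 = 4651292/4653 - 3148 = -9996352/4653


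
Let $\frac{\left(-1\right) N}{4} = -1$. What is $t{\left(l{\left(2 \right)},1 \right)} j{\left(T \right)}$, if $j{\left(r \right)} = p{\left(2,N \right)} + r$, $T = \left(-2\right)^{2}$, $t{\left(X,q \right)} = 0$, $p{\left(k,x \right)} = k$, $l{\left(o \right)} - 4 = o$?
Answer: $0$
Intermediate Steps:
$N = 4$ ($N = \left(-4\right) \left(-1\right) = 4$)
$l{\left(o \right)} = 4 + o$
$T = 4$
$j{\left(r \right)} = 2 + r$
$t{\left(l{\left(2 \right)},1 \right)} j{\left(T \right)} = 0 \left(2 + 4\right) = 0 \cdot 6 = 0$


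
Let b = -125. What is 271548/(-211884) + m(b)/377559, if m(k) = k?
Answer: -8545989736/6666559263 ≈ -1.2819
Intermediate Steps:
271548/(-211884) + m(b)/377559 = 271548/(-211884) - 125/377559 = 271548*(-1/211884) - 125*1/377559 = -22629/17657 - 125/377559 = -8545989736/6666559263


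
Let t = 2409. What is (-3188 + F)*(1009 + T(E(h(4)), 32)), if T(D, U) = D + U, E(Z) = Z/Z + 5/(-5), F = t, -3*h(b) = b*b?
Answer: -810939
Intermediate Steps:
h(b) = -b**2/3 (h(b) = -b*b/3 = -b**2/3)
F = 2409
E(Z) = 0 (E(Z) = 1 + 5*(-1/5) = 1 - 1 = 0)
(-3188 + F)*(1009 + T(E(h(4)), 32)) = (-3188 + 2409)*(1009 + (0 + 32)) = -779*(1009 + 32) = -779*1041 = -810939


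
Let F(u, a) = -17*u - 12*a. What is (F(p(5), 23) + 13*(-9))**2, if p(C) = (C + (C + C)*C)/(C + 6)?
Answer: 228484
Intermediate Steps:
p(C) = (C + 2*C**2)/(6 + C) (p(C) = (C + (2*C)*C)/(6 + C) = (C + 2*C**2)/(6 + C))
(F(p(5), 23) + 13*(-9))**2 = ((-85*(1 + 2*5)/(6 + 5) - 12*23) + 13*(-9))**2 = ((-85*(1 + 10)/11 - 276) - 117)**2 = ((-85*11/11 - 276) - 117)**2 = ((-17*5 - 276) - 117)**2 = ((-85 - 276) - 117)**2 = (-361 - 117)**2 = (-478)**2 = 228484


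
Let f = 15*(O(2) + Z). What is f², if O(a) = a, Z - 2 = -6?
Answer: 900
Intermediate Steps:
Z = -4 (Z = 2 - 6 = -4)
f = -30 (f = 15*(2 - 4) = 15*(-2) = -30)
f² = (-30)² = 900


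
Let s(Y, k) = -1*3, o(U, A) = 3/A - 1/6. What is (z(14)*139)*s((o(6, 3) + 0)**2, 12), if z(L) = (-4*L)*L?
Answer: 326928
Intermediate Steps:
o(U, A) = -1/6 + 3/A (o(U, A) = 3/A - 1*1/6 = 3/A - 1/6 = -1/6 + 3/A)
s(Y, k) = -3
z(L) = -4*L**2
(z(14)*139)*s((o(6, 3) + 0)**2, 12) = (-4*14**2*139)*(-3) = (-4*196*139)*(-3) = -784*139*(-3) = -108976*(-3) = 326928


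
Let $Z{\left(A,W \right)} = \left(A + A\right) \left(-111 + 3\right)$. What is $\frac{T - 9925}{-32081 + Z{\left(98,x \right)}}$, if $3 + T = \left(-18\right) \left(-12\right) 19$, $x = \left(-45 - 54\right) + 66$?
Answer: $\frac{832}{7607} \approx 0.10937$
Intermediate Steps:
$x = -33$ ($x = -99 + 66 = -33$)
$T = 4101$ ($T = -3 + \left(-18\right) \left(-12\right) 19 = -3 + 216 \cdot 19 = -3 + 4104 = 4101$)
$Z{\left(A,W \right)} = - 216 A$ ($Z{\left(A,W \right)} = 2 A \left(-108\right) = - 216 A$)
$\frac{T - 9925}{-32081 + Z{\left(98,x \right)}} = \frac{4101 - 9925}{-32081 - 21168} = - \frac{5824}{-32081 - 21168} = - \frac{5824}{-53249} = \left(-5824\right) \left(- \frac{1}{53249}\right) = \frac{832}{7607}$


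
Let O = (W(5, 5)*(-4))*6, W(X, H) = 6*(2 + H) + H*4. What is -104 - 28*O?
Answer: 41560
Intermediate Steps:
W(X, H) = 12 + 10*H (W(X, H) = (12 + 6*H) + 4*H = 12 + 10*H)
O = -1488 (O = ((12 + 10*5)*(-4))*6 = ((12 + 50)*(-4))*6 = (62*(-4))*6 = -248*6 = -1488)
-104 - 28*O = -104 - 28*(-1488) = -104 + 41664 = 41560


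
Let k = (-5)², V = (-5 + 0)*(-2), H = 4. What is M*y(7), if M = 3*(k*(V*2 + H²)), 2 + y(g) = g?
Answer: 13500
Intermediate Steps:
y(g) = -2 + g
V = 10 (V = -5*(-2) = 10)
k = 25
M = 2700 (M = 3*(25*(10*2 + 4²)) = 3*(25*(20 + 16)) = 3*(25*36) = 3*900 = 2700)
M*y(7) = 2700*(-2 + 7) = 2700*5 = 13500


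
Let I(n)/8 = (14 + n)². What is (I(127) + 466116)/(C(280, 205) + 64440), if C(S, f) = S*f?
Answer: 156291/30460 ≈ 5.1310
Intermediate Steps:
I(n) = 8*(14 + n)²
(I(127) + 466116)/(C(280, 205) + 64440) = (8*(14 + 127)² + 466116)/(280*205 + 64440) = (8*141² + 466116)/(57400 + 64440) = (8*19881 + 466116)/121840 = (159048 + 466116)*(1/121840) = 625164*(1/121840) = 156291/30460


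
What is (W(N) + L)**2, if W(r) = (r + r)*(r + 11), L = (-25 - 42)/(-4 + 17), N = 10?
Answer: 29084449/169 ≈ 1.7210e+5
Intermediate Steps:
L = -67/13 ≈ -5.1538
W(r) = 2*r*(11 + r) (W(r) = (2*r)*(11 + r) = 2*r*(11 + r))
(W(N) + L)**2 = (2*10*(11 + 10) - 67/13)**2 = (2*10*21 - 67/13)**2 = (420 - 67/13)**2 = (5393/13)**2 = 29084449/169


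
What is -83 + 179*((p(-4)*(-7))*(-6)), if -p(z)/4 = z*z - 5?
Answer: -330875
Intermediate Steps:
p(z) = 20 - 4*z² (p(z) = -4*(z*z - 5) = -4*(z² - 5) = -4*(-5 + z²) = 20 - 4*z²)
-83 + 179*((p(-4)*(-7))*(-6)) = -83 + 179*(((20 - 4*(-4)²)*(-7))*(-6)) = -83 + 179*(((20 - 4*16)*(-7))*(-6)) = -83 + 179*(((20 - 64)*(-7))*(-6)) = -83 + 179*(-44*(-7)*(-6)) = -83 + 179*(308*(-6)) = -83 + 179*(-1848) = -83 - 330792 = -330875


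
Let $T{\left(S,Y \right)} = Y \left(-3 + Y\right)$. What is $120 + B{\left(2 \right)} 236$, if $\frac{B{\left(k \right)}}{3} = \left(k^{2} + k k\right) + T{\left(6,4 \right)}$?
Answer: $8616$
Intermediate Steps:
$B{\left(k \right)} = 12 + 6 k^{2}$ ($B{\left(k \right)} = 3 \left(\left(k^{2} + k k\right) + 4 \left(-3 + 4\right)\right) = 3 \left(\left(k^{2} + k^{2}\right) + 4 \cdot 1\right) = 3 \left(2 k^{2} + 4\right) = 3 \left(4 + 2 k^{2}\right) = 12 + 6 k^{2}$)
$120 + B{\left(2 \right)} 236 = 120 + \left(12 + 6 \cdot 2^{2}\right) 236 = 120 + \left(12 + 6 \cdot 4\right) 236 = 120 + \left(12 + 24\right) 236 = 120 + 36 \cdot 236 = 120 + 8496 = 8616$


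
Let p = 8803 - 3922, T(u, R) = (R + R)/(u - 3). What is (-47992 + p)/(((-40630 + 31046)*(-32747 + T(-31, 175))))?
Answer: -732887/5337080416 ≈ -0.00013732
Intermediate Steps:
T(u, R) = 2*R/(-3 + u) (T(u, R) = (2*R)/(-3 + u) = 2*R/(-3 + u))
p = 4881
(-47992 + p)/(((-40630 + 31046)*(-32747 + T(-31, 175)))) = (-47992 + 4881)/(((-40630 + 31046)*(-32747 + 2*175/(-3 - 31)))) = -43111*(-1/(9584*(-32747 + 2*175/(-34)))) = -43111*(-1/(9584*(-32747 + 2*175*(-1/34)))) = -43111*(-1/(9584*(-32747 - 175/17))) = -43111/((-9584*(-556874/17))) = -43111/5337080416/17 = -43111*17/5337080416 = -732887/5337080416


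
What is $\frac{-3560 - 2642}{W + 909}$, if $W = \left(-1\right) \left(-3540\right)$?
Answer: $- \frac{6202}{4449} \approx -1.394$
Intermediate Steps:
$W = 3540$
$\frac{-3560 - 2642}{W + 909} = \frac{-3560 - 2642}{3540 + 909} = - \frac{6202}{4449}$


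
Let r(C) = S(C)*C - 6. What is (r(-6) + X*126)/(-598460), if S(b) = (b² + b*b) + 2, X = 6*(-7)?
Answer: 2871/299230 ≈ 0.0095946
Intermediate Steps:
X = -42
S(b) = 2 + 2*b² (S(b) = (b² + b²) + 2 = 2*b² + 2 = 2 + 2*b²)
r(C) = -6 + C*(2 + 2*C²) (r(C) = (2 + 2*C²)*C - 6 = C*(2 + 2*C²) - 6 = -6 + C*(2 + 2*C²))
(r(-6) + X*126)/(-598460) = ((-6 + 2*(-6) + 2*(-6)³) - 42*126)/(-598460) = ((-6 - 12 + 2*(-216)) - 5292)*(-1/598460) = ((-6 - 12 - 432) - 5292)*(-1/598460) = (-450 - 5292)*(-1/598460) = -5742*(-1/598460) = 2871/299230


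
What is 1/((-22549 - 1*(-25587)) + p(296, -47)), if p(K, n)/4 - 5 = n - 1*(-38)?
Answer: 1/3022 ≈ 0.00033091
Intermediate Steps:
p(K, n) = 172 + 4*n (p(K, n) = 20 + 4*(n - 1*(-38)) = 20 + 4*(n + 38) = 20 + 4*(38 + n) = 20 + (152 + 4*n) = 172 + 4*n)
1/((-22549 - 1*(-25587)) + p(296, -47)) = 1/((-22549 - 1*(-25587)) + (172 + 4*(-47))) = 1/((-22549 + 25587) + (172 - 188)) = 1/(3038 - 16) = 1/3022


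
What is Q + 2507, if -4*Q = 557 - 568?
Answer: 10039/4 ≈ 2509.8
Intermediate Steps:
Q = 11/4 (Q = -(557 - 568)/4 = -1/4*(-11) = 11/4 ≈ 2.7500)
Q + 2507 = 11/4 + 2507 = 10039/4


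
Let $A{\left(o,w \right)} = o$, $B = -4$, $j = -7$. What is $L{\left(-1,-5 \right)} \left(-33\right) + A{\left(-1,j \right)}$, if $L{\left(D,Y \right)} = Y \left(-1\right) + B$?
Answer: $-34$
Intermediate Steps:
$L{\left(D,Y \right)} = -4 - Y$ ($L{\left(D,Y \right)} = Y \left(-1\right) - 4 = - Y - 4 = -4 - Y$)
$L{\left(-1,-5 \right)} \left(-33\right) + A{\left(-1,j \right)} = \left(-4 - -5\right) \left(-33\right) - 1 = \left(-4 + 5\right) \left(-33\right) - 1 = 1 \left(-33\right) - 1 = -33 - 1 = -34$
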